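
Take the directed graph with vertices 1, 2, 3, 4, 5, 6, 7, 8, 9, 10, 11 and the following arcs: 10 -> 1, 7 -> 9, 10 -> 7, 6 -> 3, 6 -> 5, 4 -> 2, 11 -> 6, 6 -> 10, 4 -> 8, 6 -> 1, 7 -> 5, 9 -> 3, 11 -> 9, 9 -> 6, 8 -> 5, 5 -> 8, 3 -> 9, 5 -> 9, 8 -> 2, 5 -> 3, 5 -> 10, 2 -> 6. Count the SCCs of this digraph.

4

{2, 3, 5, 6, 7, 8, 9, 10} are all mutually reachable — one SCC of size 8.
{1} is an SCC by itself.
{4} is an SCC by itself.
{11} is an SCC by itself.
That gives 4 strongly connected components.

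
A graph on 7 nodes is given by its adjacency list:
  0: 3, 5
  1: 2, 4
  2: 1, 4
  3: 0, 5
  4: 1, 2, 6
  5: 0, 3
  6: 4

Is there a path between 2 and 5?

No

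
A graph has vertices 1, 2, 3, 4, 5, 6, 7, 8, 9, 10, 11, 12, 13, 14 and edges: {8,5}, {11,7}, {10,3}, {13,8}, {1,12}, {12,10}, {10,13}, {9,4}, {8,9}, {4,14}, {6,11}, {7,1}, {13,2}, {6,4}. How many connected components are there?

1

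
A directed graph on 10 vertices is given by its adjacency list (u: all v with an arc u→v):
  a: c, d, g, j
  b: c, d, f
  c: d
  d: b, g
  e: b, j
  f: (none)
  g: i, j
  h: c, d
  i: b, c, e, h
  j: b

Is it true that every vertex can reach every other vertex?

There is no directed path from d to a, so the graph is not strongly connected.

No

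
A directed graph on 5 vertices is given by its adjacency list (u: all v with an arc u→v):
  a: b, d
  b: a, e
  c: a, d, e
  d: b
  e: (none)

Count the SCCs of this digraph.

{a, b, d} are all mutually reachable — one SCC of size 3.
{e} is an SCC by itself.
{c} is an SCC by itself.
That gives 3 strongly connected components.

3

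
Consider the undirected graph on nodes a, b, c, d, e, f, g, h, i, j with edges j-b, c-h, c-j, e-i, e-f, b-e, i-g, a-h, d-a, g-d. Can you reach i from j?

Yes

From j we can reach a, b, c, d, e, f, g, h, i, j, which includes i.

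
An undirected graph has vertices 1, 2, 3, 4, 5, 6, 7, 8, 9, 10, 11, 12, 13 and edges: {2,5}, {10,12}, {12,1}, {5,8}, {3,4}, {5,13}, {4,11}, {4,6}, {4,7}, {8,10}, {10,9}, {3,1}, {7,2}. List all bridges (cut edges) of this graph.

The edges on the cycle 3-4-7-2-5-8-10-12-1-3 are not bridges since each lies on that cycle.
But removing 4—6 disconnects 4 from 6; removing 13—5 disconnects 13 from 5; removing 9—10 disconnects 9 from 10; removing 4—11 disconnects 4 from 11 — these are bridges.

10-9, 11-4, 13-5, 4-6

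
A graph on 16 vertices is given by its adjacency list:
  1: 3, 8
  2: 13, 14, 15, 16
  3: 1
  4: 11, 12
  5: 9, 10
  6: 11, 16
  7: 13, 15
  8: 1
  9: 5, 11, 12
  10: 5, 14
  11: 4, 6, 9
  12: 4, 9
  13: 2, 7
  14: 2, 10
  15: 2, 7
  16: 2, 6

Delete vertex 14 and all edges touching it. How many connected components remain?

With 14 gone, the remaining components are: {1, 3, 8}; {2, 4, 5, 6, 7, 9, 10, 11, 12, 13, 15, 16}.
That is 2 components.

2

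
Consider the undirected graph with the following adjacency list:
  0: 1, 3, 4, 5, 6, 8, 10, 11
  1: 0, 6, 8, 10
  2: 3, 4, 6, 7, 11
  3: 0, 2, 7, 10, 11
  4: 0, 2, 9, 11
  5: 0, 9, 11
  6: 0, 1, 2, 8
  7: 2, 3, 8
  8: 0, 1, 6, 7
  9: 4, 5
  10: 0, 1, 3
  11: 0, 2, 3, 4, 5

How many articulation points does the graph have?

0

Removing 3, for instance, still leaves 1 component. No single vertex removal increases the component count — the graph has no articulation points.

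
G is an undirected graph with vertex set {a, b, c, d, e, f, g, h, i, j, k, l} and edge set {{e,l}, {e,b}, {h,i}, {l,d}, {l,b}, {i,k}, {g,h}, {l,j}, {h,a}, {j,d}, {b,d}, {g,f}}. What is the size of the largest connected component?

6

c is isolated — a component by itself.
Starting from b we can reach b, d, e, j, l. That is one component of size 5.
Starting from a we can reach a, f, g, h, i, k. That is one component of size 6.
The largest has 6 vertices.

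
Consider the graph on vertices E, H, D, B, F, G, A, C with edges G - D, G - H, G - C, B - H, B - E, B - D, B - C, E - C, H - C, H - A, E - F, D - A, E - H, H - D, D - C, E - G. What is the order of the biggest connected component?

8

Starting from A we can reach A, B, C, D, E, F, G, H. That is one component of size 8.
The largest has 8 vertices.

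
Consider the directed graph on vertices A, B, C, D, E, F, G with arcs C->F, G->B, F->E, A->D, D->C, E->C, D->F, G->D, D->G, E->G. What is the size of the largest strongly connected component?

5

{C, D, E, F, G} are all mutually reachable — one SCC of size 5.
{A} is an SCC by itself.
{B} is an SCC by itself.
The largest has 5 vertices.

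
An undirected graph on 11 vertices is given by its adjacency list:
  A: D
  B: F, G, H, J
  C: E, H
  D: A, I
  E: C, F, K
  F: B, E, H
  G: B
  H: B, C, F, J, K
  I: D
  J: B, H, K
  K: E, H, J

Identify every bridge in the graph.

A-D, B-G, D-I

The edges on the cycle H-K-J-H are not bridges since each lies on that cycle.
But removing I-D disconnects I from D; removing D-A disconnects D from A; removing G-B disconnects G from B — these are bridges.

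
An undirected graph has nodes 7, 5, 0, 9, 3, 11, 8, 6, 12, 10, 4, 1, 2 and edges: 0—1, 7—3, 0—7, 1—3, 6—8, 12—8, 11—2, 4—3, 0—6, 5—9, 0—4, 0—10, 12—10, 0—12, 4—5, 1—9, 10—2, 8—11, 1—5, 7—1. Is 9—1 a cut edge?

After removing 9—1, the path 9-5-1 still connects them, so the edge is not a bridge.

No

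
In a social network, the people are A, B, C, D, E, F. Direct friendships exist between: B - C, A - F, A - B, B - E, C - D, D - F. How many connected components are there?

1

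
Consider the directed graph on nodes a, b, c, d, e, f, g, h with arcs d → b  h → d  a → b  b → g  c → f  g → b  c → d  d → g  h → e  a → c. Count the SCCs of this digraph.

7

{b, g} are all mutually reachable — one SCC of size 2.
{c} is an SCC by itself.
{a} is an SCC by itself.
{f} is an SCC by itself.
{e} is an SCC by itself.
(and 2 more singleton SCCs)
That gives 7 strongly connected components.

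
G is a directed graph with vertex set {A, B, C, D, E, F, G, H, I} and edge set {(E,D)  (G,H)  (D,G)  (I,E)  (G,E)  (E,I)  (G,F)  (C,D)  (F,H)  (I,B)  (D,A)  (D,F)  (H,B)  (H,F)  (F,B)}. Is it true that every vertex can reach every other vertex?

No

There is no directed path from I to C, so the graph is not strongly connected.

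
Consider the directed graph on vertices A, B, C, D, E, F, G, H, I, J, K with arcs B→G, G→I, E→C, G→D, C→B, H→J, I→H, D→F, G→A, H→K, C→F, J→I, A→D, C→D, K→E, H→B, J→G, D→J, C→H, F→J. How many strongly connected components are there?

{A, B, C, D, E, F, G, H, I, J, K} are all mutually reachable — one SCC of size 11.
That gives 1 strongly connected component.

1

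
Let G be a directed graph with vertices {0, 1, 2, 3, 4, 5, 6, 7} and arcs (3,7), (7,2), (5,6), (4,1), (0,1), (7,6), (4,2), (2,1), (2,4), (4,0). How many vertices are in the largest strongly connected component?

{2, 4} are all mutually reachable — one SCC of size 2.
{0} is an SCC by itself.
{3} is an SCC by itself.
{5} is an SCC by itself.
{7} is an SCC by itself.
(and 2 more singleton SCCs)
The largest has 2 vertices.

2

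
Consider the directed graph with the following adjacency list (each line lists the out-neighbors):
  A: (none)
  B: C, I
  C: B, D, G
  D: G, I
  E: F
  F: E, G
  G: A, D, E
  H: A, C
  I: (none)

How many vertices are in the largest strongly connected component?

4

{D, E, F, G} are all mutually reachable — one SCC of size 4.
{B, C} are all mutually reachable — one SCC of size 2.
{I} is an SCC by itself.
{H} is an SCC by itself.
{A} is an SCC by itself.
The largest has 4 vertices.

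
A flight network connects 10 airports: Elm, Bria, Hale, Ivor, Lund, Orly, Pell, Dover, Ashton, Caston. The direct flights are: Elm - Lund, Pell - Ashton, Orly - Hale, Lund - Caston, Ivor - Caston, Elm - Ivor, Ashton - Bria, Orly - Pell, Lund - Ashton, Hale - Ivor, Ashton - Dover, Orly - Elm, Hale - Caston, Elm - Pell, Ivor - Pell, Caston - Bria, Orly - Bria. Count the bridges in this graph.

The edges on the cycle Orly-Elm-Lund-Ashton-Pell-Orly are not bridges since each lies on that cycle.
But removing Ashton - Dover disconnects Ashton from Dover — this is a bridge.

1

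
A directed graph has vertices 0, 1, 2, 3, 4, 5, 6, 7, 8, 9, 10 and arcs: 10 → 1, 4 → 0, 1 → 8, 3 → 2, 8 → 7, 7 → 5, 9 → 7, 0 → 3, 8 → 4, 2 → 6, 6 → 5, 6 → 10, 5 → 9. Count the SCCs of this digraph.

2

{0, 1, 2, 3, 4, 6, 8, 10} are all mutually reachable — one SCC of size 8.
{5, 7, 9} are all mutually reachable — one SCC of size 3.
That gives 2 strongly connected components.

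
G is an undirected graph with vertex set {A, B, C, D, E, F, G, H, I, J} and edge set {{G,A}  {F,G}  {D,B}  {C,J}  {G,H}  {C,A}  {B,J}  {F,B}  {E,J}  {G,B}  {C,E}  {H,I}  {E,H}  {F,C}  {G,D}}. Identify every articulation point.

H

Removing H increases the component count from 1 to 2, so H is a cut vertex.
By contrast removing C leaves 1 component; it is not a cut vertex. No other vertex is a cut vertex either.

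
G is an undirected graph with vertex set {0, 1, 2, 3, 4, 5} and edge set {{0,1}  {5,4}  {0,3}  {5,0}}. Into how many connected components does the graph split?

2 is isolated — a component by itself.
Starting from 0 we can reach 0, 1, 3, 4, 5. That is one component of size 5.
Total: 2 components.

2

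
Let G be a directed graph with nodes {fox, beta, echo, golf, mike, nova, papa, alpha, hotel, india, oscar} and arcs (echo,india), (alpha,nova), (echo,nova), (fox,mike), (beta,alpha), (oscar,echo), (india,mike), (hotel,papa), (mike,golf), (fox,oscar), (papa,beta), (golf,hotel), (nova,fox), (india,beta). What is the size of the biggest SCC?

{fox, beta, echo, golf, mike, nova, papa, alpha, hotel, india, oscar} are all mutually reachable — one SCC of size 11.
The largest has 11 vertices.

11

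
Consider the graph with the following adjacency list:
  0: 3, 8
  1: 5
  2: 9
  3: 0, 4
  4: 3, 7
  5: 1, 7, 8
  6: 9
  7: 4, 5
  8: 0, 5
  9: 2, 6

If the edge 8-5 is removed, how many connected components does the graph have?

2

8 and 5 are still connected via 8-0-3-4-7-5, so the component count stays at 2.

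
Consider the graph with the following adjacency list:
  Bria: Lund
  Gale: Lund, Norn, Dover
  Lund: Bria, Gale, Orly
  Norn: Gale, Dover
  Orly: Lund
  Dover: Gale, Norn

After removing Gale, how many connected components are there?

With Gale gone, the remaining components are: {Norn, Dover}; {Bria, Lund, Orly}.
That is 2 components.

2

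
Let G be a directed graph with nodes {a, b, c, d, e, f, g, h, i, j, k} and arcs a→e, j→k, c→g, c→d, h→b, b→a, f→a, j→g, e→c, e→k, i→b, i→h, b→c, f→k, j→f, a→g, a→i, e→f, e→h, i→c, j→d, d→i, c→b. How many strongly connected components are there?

{a, b, c, d, e, f, h, i} are all mutually reachable — one SCC of size 8.
{j} is an SCC by itself.
{k} is an SCC by itself.
{g} is an SCC by itself.
That gives 4 strongly connected components.

4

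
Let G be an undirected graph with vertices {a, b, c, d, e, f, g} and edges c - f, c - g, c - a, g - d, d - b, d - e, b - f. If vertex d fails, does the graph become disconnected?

Deleting d raises the number of components from 1 to 2, so d is a cut vertex.

Yes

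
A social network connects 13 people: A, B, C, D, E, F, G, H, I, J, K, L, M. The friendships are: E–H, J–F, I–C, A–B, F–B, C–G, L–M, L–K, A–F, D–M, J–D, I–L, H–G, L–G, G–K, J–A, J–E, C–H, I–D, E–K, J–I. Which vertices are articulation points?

Removing J increases the component count from 1 to 2, so J is a cut vertex.
By contrast removing B leaves 1 component; it is not a cut vertex. No other vertex is a cut vertex either.

J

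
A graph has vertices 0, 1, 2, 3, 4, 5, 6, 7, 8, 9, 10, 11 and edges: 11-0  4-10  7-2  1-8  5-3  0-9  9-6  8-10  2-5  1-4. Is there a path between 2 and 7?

From 2 we can reach 2, 3, 5, 7, which includes 7.

Yes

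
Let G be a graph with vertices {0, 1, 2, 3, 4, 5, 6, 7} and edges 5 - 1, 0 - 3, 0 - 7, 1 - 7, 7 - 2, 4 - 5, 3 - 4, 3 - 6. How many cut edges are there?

The edges on the cycle 0-3-4-5-1-7-0 are not bridges since each lies on that cycle.
But removing 7 - 2 disconnects 7 from 2; removing 3 - 6 disconnects 3 from 6 — these are bridges.
That makes 2 bridges.

2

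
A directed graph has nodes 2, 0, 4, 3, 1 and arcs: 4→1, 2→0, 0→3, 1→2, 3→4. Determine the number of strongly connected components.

{0, 1, 2, 3, 4} are all mutually reachable — one SCC of size 5.
That gives 1 strongly connected component.

1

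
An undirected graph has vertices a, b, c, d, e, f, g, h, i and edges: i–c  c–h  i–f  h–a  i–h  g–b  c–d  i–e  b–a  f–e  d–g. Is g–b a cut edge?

After removing g–b, the path g-d-c-h-a-b still connects them, so the edge is not a bridge.

No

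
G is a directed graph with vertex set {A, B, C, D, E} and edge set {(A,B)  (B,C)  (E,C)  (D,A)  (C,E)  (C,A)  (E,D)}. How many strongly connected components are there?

{A, B, C, D, E} are all mutually reachable — one SCC of size 5.
That gives 1 strongly connected component.

1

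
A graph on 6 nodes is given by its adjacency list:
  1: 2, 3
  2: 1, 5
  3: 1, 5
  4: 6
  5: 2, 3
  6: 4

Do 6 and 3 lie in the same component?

The component containing 6 is {4, 6}, and 3 is not in it.

No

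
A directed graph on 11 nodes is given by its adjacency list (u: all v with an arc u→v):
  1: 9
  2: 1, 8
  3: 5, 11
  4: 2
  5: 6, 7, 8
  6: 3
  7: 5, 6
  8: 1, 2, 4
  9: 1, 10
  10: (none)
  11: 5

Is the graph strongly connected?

No

There is no directed path from 10 to 6, so the graph is not strongly connected.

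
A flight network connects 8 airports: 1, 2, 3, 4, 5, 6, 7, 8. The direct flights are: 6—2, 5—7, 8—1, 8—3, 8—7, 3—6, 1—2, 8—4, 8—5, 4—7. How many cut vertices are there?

Removing 8 increases the component count from 1 to 2, so 8 is a cut vertex.
By contrast removing 7 leaves 1 component; it is not a cut vertex. No other vertex is a cut vertex either.

1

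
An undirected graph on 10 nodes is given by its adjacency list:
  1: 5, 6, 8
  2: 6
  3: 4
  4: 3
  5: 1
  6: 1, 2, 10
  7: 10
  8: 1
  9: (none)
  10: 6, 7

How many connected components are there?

9 is isolated — a component by itself.
Starting from 3 we can reach 3, 4. That is one component of size 2.
Starting from 1 we can reach 1, 2, 5, 6, 7, 8, 10. That is one component of size 7.
Total: 3 components.

3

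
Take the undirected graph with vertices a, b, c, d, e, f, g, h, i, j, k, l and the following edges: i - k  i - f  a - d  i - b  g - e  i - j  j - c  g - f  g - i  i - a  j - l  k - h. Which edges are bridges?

a-d, a-i, b-i, c-j, e-g, h-k, i-j, i-k, j-l

The edges on the cycle g-i-f-g are not bridges since each lies on that cycle.
But removing i - k disconnects i from k; removing j - l disconnects j from l; removing j - c disconnects j from c; removing b - i disconnects b from i — these are bridges.
In total 9 edges are bridges.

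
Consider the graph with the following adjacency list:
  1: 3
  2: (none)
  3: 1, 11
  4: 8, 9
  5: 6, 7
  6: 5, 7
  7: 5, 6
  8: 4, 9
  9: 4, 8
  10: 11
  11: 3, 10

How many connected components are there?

4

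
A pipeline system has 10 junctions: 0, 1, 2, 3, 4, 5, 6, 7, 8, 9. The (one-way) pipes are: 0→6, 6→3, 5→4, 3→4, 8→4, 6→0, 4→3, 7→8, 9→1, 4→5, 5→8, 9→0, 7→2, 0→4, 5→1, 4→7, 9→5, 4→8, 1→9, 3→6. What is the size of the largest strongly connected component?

9

{0, 1, 3, 4, 5, 6, 7, 8, 9} are all mutually reachable — one SCC of size 9.
{2} is an SCC by itself.
The largest has 9 vertices.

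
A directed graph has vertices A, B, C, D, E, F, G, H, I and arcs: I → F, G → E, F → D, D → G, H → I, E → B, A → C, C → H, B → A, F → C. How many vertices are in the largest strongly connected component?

{A, B, C, D, E, F, G, H, I} are all mutually reachable — one SCC of size 9.
The largest has 9 vertices.

9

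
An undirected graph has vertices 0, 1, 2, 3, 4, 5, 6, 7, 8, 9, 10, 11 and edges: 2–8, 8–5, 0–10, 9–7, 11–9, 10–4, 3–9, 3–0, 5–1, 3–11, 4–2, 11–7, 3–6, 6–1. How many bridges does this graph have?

0

The edges on the cycle 3-11-7-9-3 are not bridges since each lies on that cycle.
Every edge lies on some cycle, so there are no bridges.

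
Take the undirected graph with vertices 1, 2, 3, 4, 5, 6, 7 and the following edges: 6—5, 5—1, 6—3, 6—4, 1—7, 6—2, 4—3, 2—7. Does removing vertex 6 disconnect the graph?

Deleting 6 raises the number of components from 1 to 2, so 6 is a cut vertex.

Yes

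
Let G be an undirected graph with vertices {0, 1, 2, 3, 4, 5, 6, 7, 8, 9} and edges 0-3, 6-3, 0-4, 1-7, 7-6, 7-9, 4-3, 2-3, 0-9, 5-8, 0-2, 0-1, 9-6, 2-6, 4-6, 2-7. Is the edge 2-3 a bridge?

No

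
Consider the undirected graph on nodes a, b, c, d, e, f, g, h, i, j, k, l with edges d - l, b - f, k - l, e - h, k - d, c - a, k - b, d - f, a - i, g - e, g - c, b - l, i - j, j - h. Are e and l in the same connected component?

The component containing e is {a, c, e, g, h, i, j}, and l is not in it.

No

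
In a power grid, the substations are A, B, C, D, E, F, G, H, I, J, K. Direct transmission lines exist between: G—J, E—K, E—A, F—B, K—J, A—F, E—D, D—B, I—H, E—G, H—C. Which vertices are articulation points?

E, H

Removing E increases the component count from 2 to 3, so E is a cut vertex.
Removing H increases the component count from 2 to 3, so H is a cut vertex.
By contrast removing A leaves 2 components; it is not a cut vertex. No other vertex is a cut vertex either.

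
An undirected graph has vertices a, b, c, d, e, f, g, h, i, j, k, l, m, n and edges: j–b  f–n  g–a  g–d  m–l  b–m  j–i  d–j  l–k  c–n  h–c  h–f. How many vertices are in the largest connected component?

e is isolated — a component by itself.
Starting from c we can reach c, f, h, n. That is one component of size 4.
Starting from a we can reach a, b, d, g, i, j, k, l, m. That is one component of size 9.
The largest has 9 vertices.

9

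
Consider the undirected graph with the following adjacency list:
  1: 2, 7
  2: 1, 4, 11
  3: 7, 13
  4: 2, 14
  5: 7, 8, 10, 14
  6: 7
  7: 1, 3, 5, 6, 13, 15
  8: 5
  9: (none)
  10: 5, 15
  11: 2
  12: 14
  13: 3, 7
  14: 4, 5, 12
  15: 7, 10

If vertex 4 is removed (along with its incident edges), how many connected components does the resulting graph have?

2

With 4 gone, the remaining components are: {9}; {1, 2, 3, 5, 6, 7, 8, 10, 11, 12, 13, 14, 15}.
That is 2 components.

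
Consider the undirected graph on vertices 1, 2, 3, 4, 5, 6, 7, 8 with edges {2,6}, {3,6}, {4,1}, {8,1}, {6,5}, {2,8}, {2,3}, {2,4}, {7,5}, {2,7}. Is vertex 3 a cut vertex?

Deleting 3 leaves 1 component (was 1) (its neighbors 2, 6 remain connected to each other), so 3 is not a cut vertex.

No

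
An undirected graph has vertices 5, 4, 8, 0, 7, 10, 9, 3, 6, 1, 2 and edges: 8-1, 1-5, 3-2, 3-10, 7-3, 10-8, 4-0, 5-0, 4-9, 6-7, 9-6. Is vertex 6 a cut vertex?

Deleting 6 leaves 1 component (was 1) (its neighbors 7, 9 remain connected to each other), so 6 is not a cut vertex.

No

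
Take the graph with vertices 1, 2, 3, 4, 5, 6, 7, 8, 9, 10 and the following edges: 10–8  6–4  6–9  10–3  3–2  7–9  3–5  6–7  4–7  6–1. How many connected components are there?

2

Starting from 2 we can reach 2, 3, 5, 8, 10. That is one component of size 5.
Starting from 1 we can reach 1, 4, 6, 7, 9. That is one component of size 5.
Total: 2 components.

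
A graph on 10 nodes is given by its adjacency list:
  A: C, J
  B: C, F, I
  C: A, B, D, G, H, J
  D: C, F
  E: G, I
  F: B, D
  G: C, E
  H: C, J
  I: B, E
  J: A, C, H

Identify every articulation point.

Removing C increases the component count from 1 to 2, so C is a cut vertex.
By contrast removing B leaves 1 component; it is not a cut vertex. No other vertex is a cut vertex either.

C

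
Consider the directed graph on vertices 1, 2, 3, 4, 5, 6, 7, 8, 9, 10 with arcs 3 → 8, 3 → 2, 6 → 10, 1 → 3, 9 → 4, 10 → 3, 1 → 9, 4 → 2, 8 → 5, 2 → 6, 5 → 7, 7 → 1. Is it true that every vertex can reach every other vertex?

Yes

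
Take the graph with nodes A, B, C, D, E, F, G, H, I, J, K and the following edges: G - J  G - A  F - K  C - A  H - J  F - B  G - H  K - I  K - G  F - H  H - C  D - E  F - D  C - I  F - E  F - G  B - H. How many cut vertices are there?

Removing F increases the component count from 1 to 2, so F is a cut vertex.
By contrast removing J leaves 1 component; it is not a cut vertex. No other vertex is a cut vertex either.

1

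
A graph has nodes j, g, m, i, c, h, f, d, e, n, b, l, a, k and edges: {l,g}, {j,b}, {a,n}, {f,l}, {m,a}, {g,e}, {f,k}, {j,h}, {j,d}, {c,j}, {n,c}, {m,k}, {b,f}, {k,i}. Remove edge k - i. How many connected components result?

2

Before removal there is 1 component.
k - i is a bridge — removing it separates k's side from i's side.
After removal: 2 components.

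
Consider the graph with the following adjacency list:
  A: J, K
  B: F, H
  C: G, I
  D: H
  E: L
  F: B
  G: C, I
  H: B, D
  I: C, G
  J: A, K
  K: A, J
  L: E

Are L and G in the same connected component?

No

The component containing L is {E, L}, and G is not in it.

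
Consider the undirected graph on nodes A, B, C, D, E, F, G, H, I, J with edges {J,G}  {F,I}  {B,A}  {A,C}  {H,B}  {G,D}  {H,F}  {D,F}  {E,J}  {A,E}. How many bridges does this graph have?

2

The edges on the cycle H-B-A-E-J-G-D-F-H are not bridges since each lies on that cycle.
But removing C–A disconnects C from A; removing I–F disconnects I from F — these are bridges.
That makes 2 bridges.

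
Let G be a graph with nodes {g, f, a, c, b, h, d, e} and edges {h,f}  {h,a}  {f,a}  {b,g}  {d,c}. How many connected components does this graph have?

4

e is isolated — a component by itself.
Starting from c we can reach c, d. That is one component of size 2.
Starting from b we can reach b, g. That is one component of size 2.
Starting from a we can reach a, f, h. That is one component of size 3.
Total: 4 components.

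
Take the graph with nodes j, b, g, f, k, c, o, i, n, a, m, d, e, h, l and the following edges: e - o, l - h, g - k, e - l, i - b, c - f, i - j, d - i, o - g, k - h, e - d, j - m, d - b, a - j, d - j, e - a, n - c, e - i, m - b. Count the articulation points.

Removing c increases the component count from 2 to 3, so c is a cut vertex.
Removing e increases the component count from 2 to 3, so e is a cut vertex.
By contrast removing d leaves 2 components; it is not a cut vertex. No other vertex is a cut vertex either.

2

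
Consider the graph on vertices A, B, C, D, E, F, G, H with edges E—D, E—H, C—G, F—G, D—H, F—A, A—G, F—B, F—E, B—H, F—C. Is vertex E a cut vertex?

No

Deleting E leaves 1 component (was 1) (its neighbors D, F, H remain connected to each other), so E is not a cut vertex.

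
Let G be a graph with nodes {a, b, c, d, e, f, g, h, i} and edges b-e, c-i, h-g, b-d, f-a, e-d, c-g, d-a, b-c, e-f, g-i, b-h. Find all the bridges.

none

The edges on the cycle b-e-f-a-d-b are not bridges since each lies on that cycle.
Every edge lies on some cycle, so there are no bridges.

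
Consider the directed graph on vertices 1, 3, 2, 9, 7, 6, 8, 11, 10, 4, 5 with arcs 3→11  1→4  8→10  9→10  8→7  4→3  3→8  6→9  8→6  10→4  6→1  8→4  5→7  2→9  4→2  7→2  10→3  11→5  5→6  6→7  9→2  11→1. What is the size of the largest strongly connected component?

{1, 2, 3, 4, 5, 6, 7, 8, 9, 10, 11} are all mutually reachable — one SCC of size 11.
The largest has 11 vertices.

11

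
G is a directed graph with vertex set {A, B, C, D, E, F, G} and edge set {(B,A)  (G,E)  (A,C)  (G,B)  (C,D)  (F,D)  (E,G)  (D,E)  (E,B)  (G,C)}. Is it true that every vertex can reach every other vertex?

No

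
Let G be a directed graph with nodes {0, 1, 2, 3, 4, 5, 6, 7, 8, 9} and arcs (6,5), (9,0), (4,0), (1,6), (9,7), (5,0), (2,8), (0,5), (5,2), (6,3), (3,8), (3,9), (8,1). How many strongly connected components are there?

{0, 1, 2, 3, 5, 6, 8, 9} are all mutually reachable — one SCC of size 8.
{7} is an SCC by itself.
{4} is an SCC by itself.
That gives 3 strongly connected components.

3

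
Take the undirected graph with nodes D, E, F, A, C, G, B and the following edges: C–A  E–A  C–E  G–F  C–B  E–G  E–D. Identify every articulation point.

C, E, G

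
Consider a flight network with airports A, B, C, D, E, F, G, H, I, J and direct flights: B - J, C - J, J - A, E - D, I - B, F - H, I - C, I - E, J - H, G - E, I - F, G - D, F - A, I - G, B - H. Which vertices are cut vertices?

Removing I increases the component count from 1 to 2, so I is a cut vertex.
By contrast removing J leaves 1 component; it is not a cut vertex. No other vertex is a cut vertex either.

I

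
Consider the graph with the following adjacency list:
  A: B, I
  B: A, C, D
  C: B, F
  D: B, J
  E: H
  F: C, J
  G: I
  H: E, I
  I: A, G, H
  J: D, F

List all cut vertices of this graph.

A, B, H, I

Removing A increases the component count from 1 to 2, so A is a cut vertex.
Removing B increases the component count from 1 to 2, so B is a cut vertex.
Removing H increases the component count from 1 to 2, so H is a cut vertex.
Likewise I is a cut vertex.
By contrast removing D leaves 1 component; it is not a cut vertex. No other vertex is a cut vertex either.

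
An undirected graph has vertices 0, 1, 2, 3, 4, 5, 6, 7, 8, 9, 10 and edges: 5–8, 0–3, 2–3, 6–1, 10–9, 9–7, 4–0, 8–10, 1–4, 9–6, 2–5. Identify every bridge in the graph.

7-9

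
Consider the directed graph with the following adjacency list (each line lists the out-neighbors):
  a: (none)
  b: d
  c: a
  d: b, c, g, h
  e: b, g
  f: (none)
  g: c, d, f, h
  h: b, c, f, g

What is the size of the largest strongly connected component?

4

{b, d, g, h} are all mutually reachable — one SCC of size 4.
{c} is an SCC by itself.
{f} is an SCC by itself.
{a} is an SCC by itself.
{e} is an SCC by itself.
The largest has 4 vertices.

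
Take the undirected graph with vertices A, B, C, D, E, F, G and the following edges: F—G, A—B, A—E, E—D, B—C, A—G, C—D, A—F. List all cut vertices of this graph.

A

Removing A increases the component count from 1 to 2, so A is a cut vertex.
By contrast removing E leaves 1 component; it is not a cut vertex. No other vertex is a cut vertex either.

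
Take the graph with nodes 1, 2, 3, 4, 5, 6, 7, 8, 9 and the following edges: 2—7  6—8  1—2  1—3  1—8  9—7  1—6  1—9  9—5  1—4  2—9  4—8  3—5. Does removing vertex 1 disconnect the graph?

Deleting 1 raises the number of components from 1 to 2, so 1 is a cut vertex.

Yes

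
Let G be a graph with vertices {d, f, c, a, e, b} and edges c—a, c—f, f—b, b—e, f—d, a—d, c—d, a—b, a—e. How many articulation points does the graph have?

Removing a, for instance, still leaves 1 component. No single vertex removal increases the component count — the graph has no articulation points.

0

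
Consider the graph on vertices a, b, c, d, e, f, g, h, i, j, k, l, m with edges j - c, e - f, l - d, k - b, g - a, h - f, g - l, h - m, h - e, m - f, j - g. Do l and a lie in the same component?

Yes

From l we can reach a, c, d, g, j, l, which includes a.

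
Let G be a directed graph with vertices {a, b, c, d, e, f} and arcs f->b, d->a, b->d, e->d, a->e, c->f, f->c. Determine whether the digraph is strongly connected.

There is no directed path from d to c, so the graph is not strongly connected.

No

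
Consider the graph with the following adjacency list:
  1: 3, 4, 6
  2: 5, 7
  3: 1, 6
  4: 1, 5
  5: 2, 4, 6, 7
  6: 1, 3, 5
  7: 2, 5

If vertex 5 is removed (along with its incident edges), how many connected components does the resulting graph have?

2

With 5 gone, the remaining components are: {2, 7}; {1, 3, 4, 6}.
That is 2 components.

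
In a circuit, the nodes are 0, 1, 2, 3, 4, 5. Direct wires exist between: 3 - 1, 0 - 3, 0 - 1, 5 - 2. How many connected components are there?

3

4 is isolated — a component by itself.
Starting from 2 we can reach 2, 5. That is one component of size 2.
Starting from 0 we can reach 0, 1, 3. That is one component of size 3.
Total: 3 components.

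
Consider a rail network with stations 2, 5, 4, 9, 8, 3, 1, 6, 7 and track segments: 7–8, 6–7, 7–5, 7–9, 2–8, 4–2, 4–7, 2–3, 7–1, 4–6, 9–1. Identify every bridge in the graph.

2-3, 5-7

The edges on the cycle 4-2-8-7-6-4 are not bridges since each lies on that cycle.
But removing 5–7 disconnects 5 from 7; removing 3–2 disconnects 3 from 2 — these are bridges.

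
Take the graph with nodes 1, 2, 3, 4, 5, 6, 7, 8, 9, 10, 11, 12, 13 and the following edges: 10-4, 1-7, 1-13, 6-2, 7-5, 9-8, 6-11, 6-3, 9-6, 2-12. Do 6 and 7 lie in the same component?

The component containing 6 is {2, 3, 6, 8, 9, 11, 12}, and 7 is not in it.

No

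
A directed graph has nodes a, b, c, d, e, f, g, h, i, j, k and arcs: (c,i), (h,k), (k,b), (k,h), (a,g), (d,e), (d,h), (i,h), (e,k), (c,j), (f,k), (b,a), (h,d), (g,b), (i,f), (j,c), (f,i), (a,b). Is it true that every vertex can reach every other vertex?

There is no directed path from a to c, so the graph is not strongly connected.

No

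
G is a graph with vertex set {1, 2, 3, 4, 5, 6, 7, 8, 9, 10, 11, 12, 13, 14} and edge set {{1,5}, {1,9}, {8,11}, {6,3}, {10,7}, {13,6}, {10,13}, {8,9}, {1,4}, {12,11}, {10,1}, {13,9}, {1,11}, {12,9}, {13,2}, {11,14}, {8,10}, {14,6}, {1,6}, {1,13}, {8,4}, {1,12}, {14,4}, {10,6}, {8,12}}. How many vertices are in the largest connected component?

14

Starting from 1 we can reach 1, 2, 3, 4, 5, 6, 7, 8, 9, 10, 11, 12, 13, 14. That is one component of size 14.
The largest has 14 vertices.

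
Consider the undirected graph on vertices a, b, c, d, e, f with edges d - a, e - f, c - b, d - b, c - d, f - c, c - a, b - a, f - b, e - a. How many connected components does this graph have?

1

Starting from a we can reach a, b, c, d, e, f. That is one component of size 6.
Total: 1 component.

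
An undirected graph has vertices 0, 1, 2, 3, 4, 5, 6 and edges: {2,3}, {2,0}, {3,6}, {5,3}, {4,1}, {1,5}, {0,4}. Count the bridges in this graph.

The edges on the cycle 2-0-4-1-5-3-2 are not bridges since each lies on that cycle.
But removing 3–6 disconnects 3 from 6 — this is a bridge.

1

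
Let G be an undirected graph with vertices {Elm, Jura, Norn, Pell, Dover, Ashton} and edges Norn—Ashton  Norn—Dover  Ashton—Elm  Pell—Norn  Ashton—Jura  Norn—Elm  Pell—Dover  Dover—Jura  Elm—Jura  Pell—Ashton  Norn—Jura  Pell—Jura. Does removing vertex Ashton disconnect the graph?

No

Deleting Ashton leaves 1 component (was 1) (its neighbors Elm, Jura, Norn, Pell remain connected to each other), so Ashton is not a cut vertex.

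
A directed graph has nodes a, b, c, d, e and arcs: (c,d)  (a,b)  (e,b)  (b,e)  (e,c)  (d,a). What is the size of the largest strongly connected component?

{a, b, c, d, e} are all mutually reachable — one SCC of size 5.
The largest has 5 vertices.

5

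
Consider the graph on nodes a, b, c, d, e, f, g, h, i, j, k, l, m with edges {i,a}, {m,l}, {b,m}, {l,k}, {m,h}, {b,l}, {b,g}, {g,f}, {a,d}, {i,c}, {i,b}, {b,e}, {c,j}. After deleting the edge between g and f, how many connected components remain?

2

Before removal there is 1 component.
g–f is a bridge — removing it separates g's side from f's side.
After removal: 2 components.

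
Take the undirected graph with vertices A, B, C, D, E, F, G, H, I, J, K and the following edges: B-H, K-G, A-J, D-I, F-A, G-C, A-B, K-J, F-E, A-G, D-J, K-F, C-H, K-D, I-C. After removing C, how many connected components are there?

With C gone, the remaining components are: {A, B, D, E, F, G, H, I, J, K}.
That is 1 component.

1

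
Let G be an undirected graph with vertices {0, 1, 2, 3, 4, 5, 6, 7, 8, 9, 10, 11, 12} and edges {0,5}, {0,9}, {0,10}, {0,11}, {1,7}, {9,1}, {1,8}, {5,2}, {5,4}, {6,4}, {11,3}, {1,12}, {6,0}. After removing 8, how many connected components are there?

With 8 gone, the remaining components are: {0, 1, 2, 3, 4, 5, 6, 7, 9, 10, 11, 12}.
That is 1 component.

1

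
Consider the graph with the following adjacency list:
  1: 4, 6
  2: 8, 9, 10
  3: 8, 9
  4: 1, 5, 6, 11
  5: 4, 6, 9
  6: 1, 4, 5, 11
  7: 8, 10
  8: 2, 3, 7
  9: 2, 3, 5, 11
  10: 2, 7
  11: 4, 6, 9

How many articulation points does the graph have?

Removing 9 increases the component count from 1 to 2, so 9 is a cut vertex.
By contrast removing 11 leaves 1 component; it is not a cut vertex. No other vertex is a cut vertex either.

1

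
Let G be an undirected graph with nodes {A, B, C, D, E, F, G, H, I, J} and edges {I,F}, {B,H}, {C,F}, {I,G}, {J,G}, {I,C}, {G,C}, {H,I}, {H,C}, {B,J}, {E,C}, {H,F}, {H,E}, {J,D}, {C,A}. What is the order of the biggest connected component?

10

Starting from A we can reach A, B, C, D, E, F, G, H, I, J. That is one component of size 10.
The largest has 10 vertices.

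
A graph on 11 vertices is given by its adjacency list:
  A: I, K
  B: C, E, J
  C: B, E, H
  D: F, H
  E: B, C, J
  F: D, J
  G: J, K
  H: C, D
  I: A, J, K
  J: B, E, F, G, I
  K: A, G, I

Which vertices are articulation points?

Removing J increases the component count from 1 to 2, so J is a cut vertex.
By contrast removing B leaves 1 component; it is not a cut vertex. No other vertex is a cut vertex either.

J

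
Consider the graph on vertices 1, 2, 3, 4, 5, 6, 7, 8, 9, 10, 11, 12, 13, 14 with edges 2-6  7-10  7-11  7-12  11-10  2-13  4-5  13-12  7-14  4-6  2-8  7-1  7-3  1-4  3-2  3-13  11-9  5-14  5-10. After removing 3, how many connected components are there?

With 3 gone, the remaining components are: {1, 2, 4, 5, 6, 7, 8, 9, 10, 11, 12, 13, 14}.
That is 1 component.

1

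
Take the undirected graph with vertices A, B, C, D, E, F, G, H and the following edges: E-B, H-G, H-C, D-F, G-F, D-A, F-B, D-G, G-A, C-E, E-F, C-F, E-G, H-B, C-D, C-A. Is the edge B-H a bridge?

No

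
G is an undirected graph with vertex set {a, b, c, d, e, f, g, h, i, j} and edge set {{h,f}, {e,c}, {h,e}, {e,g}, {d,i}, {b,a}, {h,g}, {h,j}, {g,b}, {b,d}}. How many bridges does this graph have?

The edges on the cycle h-e-g-h are not bridges since each lies on that cycle.
But removing b-d disconnects b from d; removing h-j disconnects h from j; removing g-b disconnects g from b; removing b-a disconnects b from a — these are bridges.
In total 7 edges are bridges.

7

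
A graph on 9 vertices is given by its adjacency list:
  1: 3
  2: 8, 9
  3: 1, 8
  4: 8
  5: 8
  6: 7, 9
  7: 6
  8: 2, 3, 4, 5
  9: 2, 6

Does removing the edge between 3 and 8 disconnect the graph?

Yes

Removing 3-8 leaves no path between 3 and 8: the component count goes from 1 to 2. So it is a bridge.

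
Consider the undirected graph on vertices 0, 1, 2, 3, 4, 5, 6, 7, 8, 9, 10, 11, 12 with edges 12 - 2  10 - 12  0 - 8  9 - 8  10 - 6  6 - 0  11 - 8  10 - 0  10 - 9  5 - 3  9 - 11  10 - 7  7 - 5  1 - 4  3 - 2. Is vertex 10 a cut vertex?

Yes

Deleting 10 raises the number of components from 2 to 3, so 10 is a cut vertex.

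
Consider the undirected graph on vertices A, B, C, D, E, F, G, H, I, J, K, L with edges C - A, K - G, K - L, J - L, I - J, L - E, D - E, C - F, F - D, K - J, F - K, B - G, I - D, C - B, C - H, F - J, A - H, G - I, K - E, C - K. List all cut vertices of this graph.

C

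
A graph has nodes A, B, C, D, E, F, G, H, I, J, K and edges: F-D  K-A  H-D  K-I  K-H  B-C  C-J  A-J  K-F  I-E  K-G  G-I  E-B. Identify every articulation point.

K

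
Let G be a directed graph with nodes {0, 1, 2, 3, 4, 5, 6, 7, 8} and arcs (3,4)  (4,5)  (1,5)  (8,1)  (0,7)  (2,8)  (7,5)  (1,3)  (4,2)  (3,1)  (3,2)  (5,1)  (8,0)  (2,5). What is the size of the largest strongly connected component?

8

{0, 1, 2, 3, 4, 5, 7, 8} are all mutually reachable — one SCC of size 8.
{6} is an SCC by itself.
The largest has 8 vertices.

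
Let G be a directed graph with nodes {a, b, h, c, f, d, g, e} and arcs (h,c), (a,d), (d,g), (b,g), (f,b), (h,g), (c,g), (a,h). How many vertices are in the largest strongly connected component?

{e} is an SCC by itself.
{g} is an SCC by itself.
{a} is an SCC by itself.
{f} is an SCC by itself.
{b} is an SCC by itself.
(and 3 more singleton SCCs)
The largest has 1 vertex.

1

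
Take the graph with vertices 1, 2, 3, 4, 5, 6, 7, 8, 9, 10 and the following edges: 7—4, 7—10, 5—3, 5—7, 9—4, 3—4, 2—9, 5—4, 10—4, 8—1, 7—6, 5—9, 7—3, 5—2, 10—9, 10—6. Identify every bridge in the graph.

1-8

The edges on the cycle 7-10-9-4-7 are not bridges since each lies on that cycle.
But removing 8—1 disconnects 8 from 1 — this is a bridge.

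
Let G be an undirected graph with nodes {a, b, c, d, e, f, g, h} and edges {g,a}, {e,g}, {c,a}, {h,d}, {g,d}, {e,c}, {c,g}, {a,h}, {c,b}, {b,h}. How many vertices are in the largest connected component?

7

f is isolated — a component by itself.
Starting from a we can reach a, b, c, d, e, g, h. That is one component of size 7.
The largest has 7 vertices.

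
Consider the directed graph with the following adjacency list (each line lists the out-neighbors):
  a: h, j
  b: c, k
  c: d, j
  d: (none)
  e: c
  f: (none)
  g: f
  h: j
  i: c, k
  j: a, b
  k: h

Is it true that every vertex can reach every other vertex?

No

There is no directed path from i to f, so the graph is not strongly connected.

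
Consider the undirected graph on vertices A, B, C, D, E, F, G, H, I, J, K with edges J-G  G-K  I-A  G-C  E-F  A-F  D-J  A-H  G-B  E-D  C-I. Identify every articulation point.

A, G

Removing A increases the component count from 1 to 2, so A is a cut vertex.
Removing G increases the component count from 1 to 3, so G is a cut vertex.
By contrast removing D leaves 1 component; it is not a cut vertex. No other vertex is a cut vertex either.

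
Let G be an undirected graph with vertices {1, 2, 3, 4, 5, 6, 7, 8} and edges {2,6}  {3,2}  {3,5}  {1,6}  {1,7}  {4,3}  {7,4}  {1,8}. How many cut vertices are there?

2

Removing 1 increases the component count from 1 to 2, so 1 is a cut vertex.
Removing 3 increases the component count from 1 to 2, so 3 is a cut vertex.
By contrast removing 6 leaves 1 component; it is not a cut vertex. No other vertex is a cut vertex either.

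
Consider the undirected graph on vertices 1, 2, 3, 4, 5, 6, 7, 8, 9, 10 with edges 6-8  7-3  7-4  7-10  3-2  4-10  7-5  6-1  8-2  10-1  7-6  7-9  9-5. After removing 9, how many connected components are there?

With 9 gone, the remaining components are: {1, 2, 3, 4, 5, 6, 7, 8, 10}.
That is 1 component.

1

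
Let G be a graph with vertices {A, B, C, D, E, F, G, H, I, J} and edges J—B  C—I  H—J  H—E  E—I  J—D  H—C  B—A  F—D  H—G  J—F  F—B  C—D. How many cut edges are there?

2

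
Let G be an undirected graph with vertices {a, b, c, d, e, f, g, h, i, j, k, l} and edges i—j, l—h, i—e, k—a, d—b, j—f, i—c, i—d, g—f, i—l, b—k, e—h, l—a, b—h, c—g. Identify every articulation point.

i

Removing i increases the component count from 1 to 2, so i is a cut vertex.
By contrast removing g leaves 1 component; it is not a cut vertex. No other vertex is a cut vertex either.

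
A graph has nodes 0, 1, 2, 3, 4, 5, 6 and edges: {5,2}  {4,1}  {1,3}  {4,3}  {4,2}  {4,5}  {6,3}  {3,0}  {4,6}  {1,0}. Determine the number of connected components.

1

Starting from 0 we can reach 0, 1, 2, 3, 4, 5, 6. That is one component of size 7.
Total: 1 component.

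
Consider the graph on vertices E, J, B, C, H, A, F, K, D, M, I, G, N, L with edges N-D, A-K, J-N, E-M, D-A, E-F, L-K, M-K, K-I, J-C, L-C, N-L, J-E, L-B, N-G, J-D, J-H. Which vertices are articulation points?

E, J, K, L, N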